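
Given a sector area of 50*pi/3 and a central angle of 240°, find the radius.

r² = 360 × 50*pi/3 / (π × 240) = 25, so r = 5.

5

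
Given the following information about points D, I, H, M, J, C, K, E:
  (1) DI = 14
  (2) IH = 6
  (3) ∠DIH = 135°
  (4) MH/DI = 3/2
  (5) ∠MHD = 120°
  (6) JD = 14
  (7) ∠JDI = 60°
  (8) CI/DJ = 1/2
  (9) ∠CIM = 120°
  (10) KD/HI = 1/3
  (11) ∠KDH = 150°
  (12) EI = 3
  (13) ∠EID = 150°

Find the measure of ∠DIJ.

Step 1: By the law of cosines on triangle IDJ: IJ² = 14² + 14² − 2·14·14·cos(60°) = 196, so IJ = 14.
Step 2: By the inverse law of cosines on triangle DIJ: cos(∠DIJ) = (14² + 14² − 14²) / (2·14·14) = 196/392 = 0.5, so ∠DIJ = 60°.

Therefore, the measure of angle ∠DIJ = 60°.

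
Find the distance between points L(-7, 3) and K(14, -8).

The horizontal distance is |14 - -7| = 21 and the vertical distance is |-8 - 3| = 11.
By the Pythagorean theorem, d = sqrt(21^2 + 11^2) = sqrt(562).

sqrt(562)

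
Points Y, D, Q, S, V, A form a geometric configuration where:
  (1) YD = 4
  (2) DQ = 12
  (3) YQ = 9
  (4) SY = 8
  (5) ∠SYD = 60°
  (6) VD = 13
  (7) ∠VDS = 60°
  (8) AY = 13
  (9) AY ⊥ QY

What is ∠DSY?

Step 1: By the law of cosines on triangle SYD: SD² = 8² + 4² − 2·8·4·cos(60°) = 48, so SD = 4·√3.
Step 2: By the inverse law of cosines on triangle DSY: cos(∠DSY) = ((4·√3)² + 8² − 4²) / (2·4·√3·8) = 96/110.85 = 0.866, so ∠DSY = 30°.

Therefore, the measure of angle ∠DSY = 30°.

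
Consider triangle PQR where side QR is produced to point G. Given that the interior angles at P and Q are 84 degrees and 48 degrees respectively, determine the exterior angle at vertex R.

The interior angle at R is 180 - 84 - 48 = 48 degrees.
The exterior angle and interior angle at R are supplementary:
Exterior angle = 180 - 48 = 132 degrees.

132 degrees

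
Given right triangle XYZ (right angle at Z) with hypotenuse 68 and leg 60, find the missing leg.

By the Pythagorean theorem: YZ^2 = XY^2 - XZ^2
YZ^2 = 68^2 - 60^2 = 4624 - 3600 = 1024
YZ = sqrt(1024) = 32

32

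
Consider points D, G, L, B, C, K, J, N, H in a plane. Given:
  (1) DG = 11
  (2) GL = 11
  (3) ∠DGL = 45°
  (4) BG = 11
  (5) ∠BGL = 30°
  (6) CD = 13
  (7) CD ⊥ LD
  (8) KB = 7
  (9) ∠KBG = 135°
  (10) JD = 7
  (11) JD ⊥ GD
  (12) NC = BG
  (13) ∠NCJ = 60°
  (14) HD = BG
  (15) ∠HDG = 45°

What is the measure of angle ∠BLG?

Step 1: By the law of cosines on triangle LGB: LB² = 11² + 11² − 2·11·11·cos(30°) = 32.42, so LB ≈ 5.69.
Step 2: By the inverse law of cosines on triangle BLG: cos(∠BLG) = (5.69² + 11² − 11²) / (2·5.69·11) = 32.42/125.27 = 0.2588, so ∠BLG = 75°.

Therefore, the measure of angle ∠BLG = 75°.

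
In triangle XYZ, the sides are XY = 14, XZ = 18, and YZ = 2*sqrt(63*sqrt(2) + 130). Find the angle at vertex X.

By the inverse law of cosines: cos(X) = (XY² + XZ² - YZ²) / (2 × XY × XZ)
cos(X) = (14² + 18² - (2*sqrt(63*sqrt(2) + 130))²) / (2 × 14 × 18)
cos(X) = (196 + 324 - (252*sqrt(2) + 520)) / 504
cos(X) = -sqrt(2)/2
X = arccos(-sqrt(2)/2) = 135°

135°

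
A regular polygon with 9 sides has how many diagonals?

Each of the 9 vertices connects to 6 non-adjacent vertices via diagonals.
Total connections = 9 × 6 = 54, but each diagonal is counted twice.
Number of diagonals = 54 / 2 = 27.

27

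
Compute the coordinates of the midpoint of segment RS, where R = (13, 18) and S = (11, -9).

The midpoint is the point halfway along the segment.
Move half the horizontal distance: 13 + (11 - 13)/2 = 13 + -2/2 = 12
Move half the vertical distance: 18 + (-9 - 18)/2 = 18 + -27/2 = 9/2
Midpoint = (12, 9/2)

(12, 9/2)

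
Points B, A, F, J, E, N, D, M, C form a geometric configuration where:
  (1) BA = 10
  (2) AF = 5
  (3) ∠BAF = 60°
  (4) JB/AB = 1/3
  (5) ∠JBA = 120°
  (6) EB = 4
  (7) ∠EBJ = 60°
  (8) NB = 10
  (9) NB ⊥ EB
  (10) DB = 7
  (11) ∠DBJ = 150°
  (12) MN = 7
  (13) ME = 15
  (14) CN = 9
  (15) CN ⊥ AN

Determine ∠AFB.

Step 1: By the law of cosines on triangle FAB: FB² = 5² + 10² − 2·5·10·cos(60°) = 75, so FB = 5·√3.
Step 2: By the inverse law of cosines on triangle AFB: cos(∠AFB) = (5² + (5·√3)² − 10²) / (2·5·5·√3) = 0/86.6 = 0, so ∠AFB = 90°.

Therefore, the measure of angle ∠AFB = 90°.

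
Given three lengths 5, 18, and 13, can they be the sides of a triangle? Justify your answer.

Check the triangle inequality: 5 + 13 = 18 ≤ 18.
Since the sum of two sides does not exceed the third, no triangle can be formed.

No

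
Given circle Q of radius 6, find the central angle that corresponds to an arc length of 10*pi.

The full circumference is 2πr = 12*pi.
The arc is 10*pi / 12*pi = 5/6 of the full circle.
So the central angle = 5/6 × 360° = 300°.

300°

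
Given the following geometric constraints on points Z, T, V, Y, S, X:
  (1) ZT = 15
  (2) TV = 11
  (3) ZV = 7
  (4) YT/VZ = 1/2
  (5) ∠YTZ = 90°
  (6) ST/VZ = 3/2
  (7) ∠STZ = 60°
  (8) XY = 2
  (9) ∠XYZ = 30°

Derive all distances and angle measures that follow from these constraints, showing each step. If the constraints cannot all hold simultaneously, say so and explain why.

The constraints are consistent.

From the given relations:
  YT = 1/2·VZ = 1/2·7 ≈ 3.5
  ST = 3/2·VZ = 3/2·7 ≈ 10.5

Step 1: From ZT = 15, TY = 3.5, and ∠ZTY = 90°, by the law of cosines:
  ZY² = ZT² + TY² - 2·ZT·TY·cos(90°) = 225 + 12.25 - 0 = 237.2
  ZY ≈ 15.4

Step 2: From ZT = 15, TS = 10.5, and ∠ZTS = 60°, by the law of cosines:
  ZS² = ZT² + TS² - 2·ZT·TS·cos(60°) = 225 + 110.2 - 157.5 = 177.7
  ZS ≈ 13.33

Step 3: From ZT = 15, ZV = 7, TV = 11, by the inverse law of cosines:
  cos(∠TZV) = (ZT² + ZV² - TV²) / (2·ZT·ZV)
  ∠TZV = 43.23°

Step 4: From TV = 11, TZ = 15, VZ = 7, by the inverse law of cosines:
  cos(∠VTZ) = (TV² + TZ² - VZ²) / (2·TV·TZ)
  ∠VTZ = 25.84°

Step 5: From VT = 11, VZ = 7, TZ = 15, by the inverse law of cosines:
  cos(∠TVZ) = (VT² + VZ² - TZ²) / (2·VT·VZ)
  ∠TVZ = 110.92°

Step 6: From ZY = 15.4, YX = 2, and ∠ZYX = 30°, by the law of cosines:
  ZX² = ZY² + YX² - 2·ZY·YX·cos(30°) = 237.2 + 4 - 53.36 = 187.9
  ZX ≈ 13.71

Step 7: From ZS = 13.33, ZT = 15, ST = 10.5, by the inverse law of cosines:
  cos(∠SZT) = (ZS² + ZT² - ST²) / (2·ZS·ZT)
  ∠SZT = 43°

Step 8: From ZT = 15, ZY = 15.4, TY = 3.5, by the inverse law of cosines:
  cos(∠TZY) = (ZT² + ZY² - TY²) / (2·ZT·ZY)
  ∠TZY = 13.13°

Step 9: From YT = 3.5, YZ = 15.4, TZ = 15, by the inverse law of cosines:
  cos(∠TYZ) = (YT² + YZ² - TZ²) / (2·YT·YZ)
  ∠TYZ = 76.87°

Step 10: From ST = 10.5, SZ = 13.33, TZ = 15, by the inverse law of cosines:
  cos(∠TSZ) = (ST² + SZ² - TZ²) / (2·ST·SZ)
  ∠TSZ = 77°

Step 11: From ZX = 13.71, ZY = 15.4, XY = 2, by the inverse law of cosines:
  cos(∠XZY) = (ZX² + ZY² - XY²) / (2·ZX·ZY)
  ∠XZY = 4.18°

Step 12: From XY = 2, XZ = 13.71, YZ = 15.4, by the inverse law of cosines:
  cos(∠YXZ) = (XY² + XZ² - YZ²) / (2·XY·XZ)
  ∠YXZ = 145.82°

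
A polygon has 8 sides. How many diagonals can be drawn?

The number of diagonals in an n-gon is n(n - 3)/2.
For n = 8: 8(8 - 3)/2 = 8 × 5 / 2 = 20.

20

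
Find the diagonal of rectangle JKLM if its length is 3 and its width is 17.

Using the Pythagorean theorem:
d² = 3² + 17² = 9 + 289 = 298
d = sqrt(298)

sqrt(298)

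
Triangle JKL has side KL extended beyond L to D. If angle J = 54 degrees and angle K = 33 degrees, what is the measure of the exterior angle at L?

Exterior angle = 54 + 33 = 87 degrees (exterior angle theorem).

87 degrees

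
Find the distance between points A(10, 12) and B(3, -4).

d = sqrt((3 - 10)^2 + (-4 - 12)^2)
d = sqrt(-7^2 + -16^2)
d = sqrt(49 + 256)
d = sqrt(305)

sqrt(305)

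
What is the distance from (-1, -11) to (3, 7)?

d = sqrt((3 - -1)^2 + (7 - -11)^2)
d = sqrt(4^2 + 18^2)
d = sqrt(16 + 324)
d = sqrt(340) = 2*sqrt(85)

2*sqrt(85)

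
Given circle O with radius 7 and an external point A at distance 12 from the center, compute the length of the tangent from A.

Let T be the point of tangency. Then OT ⊥ AT (radius ⊥ tangent).
In right triangle OTA: OA² = OT² + AT²
12² = 7² + AT²
AT² = 95, AT = sqrt(95)

sqrt(95)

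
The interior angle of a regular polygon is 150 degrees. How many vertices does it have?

Exterior angle = 180 - 150 = 30. n = 360 / 30 = 12.

12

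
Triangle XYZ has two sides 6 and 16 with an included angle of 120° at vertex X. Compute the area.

When two sides and the included angle are known, the area formula is (1/2)ab sin(C).
The height from one side to the opposite vertex is 16 sin(120°) = 8*sqrt(3).
Area = (1/2) * 6 * 8*sqrt(3) = 24*sqrt(3).

24*sqrt(3)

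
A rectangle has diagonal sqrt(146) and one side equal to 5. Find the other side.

Using the Pythagorean theorem: d^2 = a^2 + b^2
b^2 = d^2 - a^2
b^2 = 146 - 25
b^2 = 121
b = sqrt(121) = 11

11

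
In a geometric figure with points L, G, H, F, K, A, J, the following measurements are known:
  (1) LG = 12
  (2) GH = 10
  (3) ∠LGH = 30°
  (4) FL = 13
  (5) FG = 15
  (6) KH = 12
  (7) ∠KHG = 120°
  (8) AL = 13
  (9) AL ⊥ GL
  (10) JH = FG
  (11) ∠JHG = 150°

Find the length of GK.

Step 1: By the law of cosines on triangle GHK: GK² = 10² + 12² − 2·10·12·cos(120°) = 364, so GK = 2·√91.

Therefore, the length of GK = 2·√91.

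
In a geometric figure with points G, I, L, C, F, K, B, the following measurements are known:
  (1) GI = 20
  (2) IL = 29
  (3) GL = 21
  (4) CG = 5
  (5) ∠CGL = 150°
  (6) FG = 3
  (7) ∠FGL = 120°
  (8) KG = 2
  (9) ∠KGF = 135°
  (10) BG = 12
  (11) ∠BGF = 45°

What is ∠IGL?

Step 1: By the inverse law of cosines on triangle IGL: cos(∠IGL) = (20² + 21² − 29²) / (2·20·21) = 0/840 = 0, so ∠IGL = 90°.

Therefore, the measure of angle ∠IGL = 90°.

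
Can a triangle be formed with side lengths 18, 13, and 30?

Check all three triangle inequalities:
18 + 13 = 31 > 30 ✓
18 + 30 = 48 > 13 ✓
13 + 30 = 43 > 18 ✓
All conditions hold, so these sides form a valid triangle.

Yes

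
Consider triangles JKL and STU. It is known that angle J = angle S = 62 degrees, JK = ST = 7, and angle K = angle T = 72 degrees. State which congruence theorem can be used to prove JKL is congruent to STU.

Consider the given information: angle J = angle S = 62 degrees, JK = ST = 7, and angle K = angle T = 72 degrees
This is not SSS or AAS: SSS requires all three pairs of sides, but we don't have that. AAS requires two angles and a non-included side.
The correct criterion is ASA. Two pairs of corresponding angles and the included side are equal (Angle-Side-Angle).

ASA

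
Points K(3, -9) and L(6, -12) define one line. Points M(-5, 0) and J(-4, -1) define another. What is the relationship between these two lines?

Slope of line 1: m1 = (-12 - -9)/(6 - 3) = -3/3 = -1
Slope of line 2: m2 = (-1 - 0)/(-4 - -5) = -1/1 = -1
Two lines are parallel if and only if they have equal slopes (or both are vertical).
Here m1 = m2 = -1, confirming the lines are parallel.

Parallel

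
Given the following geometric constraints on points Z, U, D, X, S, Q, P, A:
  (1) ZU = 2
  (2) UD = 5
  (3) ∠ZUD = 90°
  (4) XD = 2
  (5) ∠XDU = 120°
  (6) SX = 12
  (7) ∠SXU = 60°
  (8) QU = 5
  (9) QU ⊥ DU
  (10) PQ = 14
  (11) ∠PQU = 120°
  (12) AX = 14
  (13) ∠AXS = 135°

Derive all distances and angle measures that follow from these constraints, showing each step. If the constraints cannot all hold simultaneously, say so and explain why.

The constraints are consistent.

Step 1: From ZU = 2, UD = 5, and ∠ZUD = 90°, by the law of cosines:
  ZD² = ZU² + UD² - 2·ZU·UD·cos(90°) = 4 + 25 - 0 = 29
  ZD = √29

Step 2: From UD = 5, DX = 2, and ∠UDX = 120°, by the law of cosines:
  UX² = UD² + DX² - 2·UD·DX·cos(120°) = 25 + 4 + 10 = 39
  UX = √39

Step 3: From UQ = 5, QP = 14, and ∠UQP = 120°, by the law of cosines:
  UP² = UQ² + QP² - 2·UQ·QP·cos(120°) = 25 + 196 + 70 = 291
  UP ≈ 17.06

Step 4: From DU = 5, UQ = 5, and ∠DUQ = 90°, by the law of cosines:
  DQ² = DU² + UQ² - 2·DU·UQ·cos(90°) = 25 + 25 - 0 = 50
  DQ = 5·√2

Step 5: From SX = 12, XA = 14, and ∠SXA = 135°, by the law of cosines:
  SA² = SX² + XA² - 2·SX·XA·cos(135°) = 144 + 196 + 237.6 = 577.6
  SA ≈ 24.03

Step 6: From UX = √39, XS = 12, and ∠UXS = 60°, by the law of cosines:
  US² = UX² + XS² - 2·UX·XS·cos(60°) = 39 + 144 - 74.94 = 108.1
  US ≈ 10.4

Step 7: From ZD = √29, ZU = 2, DU = 5, by the inverse law of cosines:
  cos(∠DZU) = (ZD² + ZU² - DU²) / (2·ZD·ZU)
  ∠DZU = 68.2°

Step 8: From UD = 5, UX = √39, DX = 2, by the inverse law of cosines:
  cos(∠DUX) = (UD² + UX² - DX²) / (2·UD·UX)
  ∠DUX = 16.1°

Step 9: From UP = 17.06, UQ = 5, PQ = 14, by the inverse law of cosines:
  cos(∠PUQ) = (UP² + UQ² - PQ²) / (2·UP·UQ)
  ∠PUQ = 45.3°

Step 10: From DQ = 5·√2, DU = 5, QU = 5, by the inverse law of cosines:
  cos(∠QDU) = (DQ² + DU² - QU²) / (2·DQ·DU)
  ∠QDU = 45°

Step 11: From DU = 5, DZ = √29, UZ = 2, by the inverse law of cosines:
  cos(∠UDZ) = (DU² + DZ² - UZ²) / (2·DU·DZ)
  ∠UDZ = 21.8°

Step 12: From XD = 2, XU = √39, DU = 5, by the inverse law of cosines:
  cos(∠DXU) = (XD² + XU² - DU²) / (2·XD·XU)
  ∠DXU = 43.9°

Step 13: From SA = 24.03, SX = 12, AX = 14, by the inverse law of cosines:
  cos(∠ASX) = (SA² + SX² - AX²) / (2·SA·SX)
  ∠ASX = 24.32°

Step 14: From QD = 5·√2, QU = 5, DU = 5, by the inverse law of cosines:
  cos(∠DQU) = (QD² + QU² - DU²) / (2·QD·QU)
  ∠DQU = 45°

Step 15: From PQ = 14, PU = 17.06, QU = 5, by the inverse law of cosines:
  cos(∠QPU) = (PQ² + PU² - QU²) / (2·PQ·PU)
  ∠QPU = 14.7°

Step 16: From AS = 24.03, AX = 14, SX = 12, by the inverse law of cosines:
  cos(∠SAX) = (AS² + AX² - SX²) / (2·AS·AX)
  ∠SAX = 20.68°

Step 17: From US = 10.4, UX = √39, SX = 12, by the inverse law of cosines:
  cos(∠SUX) = (US² + UX² - SX²) / (2·US·UX)
  ∠SUX = 88.65°

Step 18: From SU = 10.4, SX = 12, UX = √39, by the inverse law of cosines:
  cos(∠USX) = (SU² + SX² - UX²) / (2·SU·SX)
  ∠USX = 31.35°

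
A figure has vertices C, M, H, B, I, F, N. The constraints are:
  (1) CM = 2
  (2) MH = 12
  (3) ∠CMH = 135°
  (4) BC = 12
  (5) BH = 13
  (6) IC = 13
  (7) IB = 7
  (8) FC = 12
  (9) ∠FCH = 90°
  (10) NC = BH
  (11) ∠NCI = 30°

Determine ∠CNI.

From the given relations: NC = BH = 13.
Step 1: By the law of cosines on triangle NCI: NI² = 13² + 13² − 2·13·13·cos(30°) = 45.28, so NI ≈ 6.73.
Step 2: By the inverse law of cosines on triangle CNI: cos(∠CNI) = (13² + 6.73² − 13²) / (2·13·6.73) = 45.28/174.96 = 0.2588, so ∠CNI = 75°.

Therefore, the measure of angle ∠CNI = 75°.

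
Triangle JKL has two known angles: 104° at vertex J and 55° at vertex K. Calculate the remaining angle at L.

Let angle L = x. Then 104 + 55 + x = 180.
x = 180 - 159 = 21 degrees.

21 degrees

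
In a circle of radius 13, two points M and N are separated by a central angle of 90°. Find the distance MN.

Chord length = 2r sin(θ/2)
= 2 × 13 × sin(90°/2)
= 2 × 13 × sin(45°)
= 13*sqrt(2)

13*sqrt(2)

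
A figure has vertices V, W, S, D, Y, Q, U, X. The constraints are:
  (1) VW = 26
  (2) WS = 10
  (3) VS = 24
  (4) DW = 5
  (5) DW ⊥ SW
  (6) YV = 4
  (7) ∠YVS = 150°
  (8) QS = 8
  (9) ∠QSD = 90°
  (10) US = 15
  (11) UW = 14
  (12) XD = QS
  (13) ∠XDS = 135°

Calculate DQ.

Step 1: By the law of cosines on triangle DWS: DS² = 5² + 10² − 2·5·10·cos(90°) = 125, so DS = 5·√5.
Step 2: By the law of cosines on triangle DSQ: DQ² = (5·√5)² + 8² − 2·5·√5·8·cos(90°) = 189, so DQ = 3·√21.

Therefore, the length of DQ = 3·√21.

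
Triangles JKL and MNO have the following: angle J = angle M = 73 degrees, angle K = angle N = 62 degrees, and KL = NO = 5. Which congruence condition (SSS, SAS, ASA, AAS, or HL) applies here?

The given information matches AAS: Two pairs of corresponding angles and a non-included side are equal (Angle-Angle-Side).

AAS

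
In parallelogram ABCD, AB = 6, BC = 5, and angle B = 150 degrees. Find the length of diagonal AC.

The diagonal of a parallelogram can be found by treating two adjacent sides and the diagonal as a triangle.
Applying the law of cosines with sides 6, 5 and included angle 150°:
d^2 = 36 + 25 - 60*cos(150°) = 30*sqrt(3) + 61
d = sqrt(30*sqrt(3) + 61)

sqrt(30*sqrt(3) + 61)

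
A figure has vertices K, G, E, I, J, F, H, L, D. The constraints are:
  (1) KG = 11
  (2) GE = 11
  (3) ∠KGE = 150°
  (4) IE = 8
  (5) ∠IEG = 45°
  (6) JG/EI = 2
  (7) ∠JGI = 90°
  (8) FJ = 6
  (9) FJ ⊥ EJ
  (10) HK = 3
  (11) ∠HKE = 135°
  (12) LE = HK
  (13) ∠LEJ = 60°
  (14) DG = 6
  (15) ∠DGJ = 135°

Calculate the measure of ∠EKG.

Step 1: By the law of cosines on triangle KGE: KE² = 11² + 11² − 2·11·11·cos(150°) = 451.58, so KE ≈ 21.25.
Step 2: By the inverse law of cosines on triangle EKG: cos(∠EKG) = (21.25² + 11² − 11²) / (2·21.25·11) = 451.58/467.51 = 0.9659, so ∠EKG = 15°.

Therefore, the measure of angle ∠EKG = 15°.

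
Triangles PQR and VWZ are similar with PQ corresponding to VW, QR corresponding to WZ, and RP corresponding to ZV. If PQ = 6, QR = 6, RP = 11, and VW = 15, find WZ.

Since the triangles are similar, the ratio of corresponding sides is constant.
Scale factor k = VW / PQ = 15 / 6 = 5/2
WZ = k * QR = 5/2 * 6 = 15

15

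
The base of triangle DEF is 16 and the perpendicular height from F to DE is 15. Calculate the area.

Area = (1/2)(16)(15) = 120

120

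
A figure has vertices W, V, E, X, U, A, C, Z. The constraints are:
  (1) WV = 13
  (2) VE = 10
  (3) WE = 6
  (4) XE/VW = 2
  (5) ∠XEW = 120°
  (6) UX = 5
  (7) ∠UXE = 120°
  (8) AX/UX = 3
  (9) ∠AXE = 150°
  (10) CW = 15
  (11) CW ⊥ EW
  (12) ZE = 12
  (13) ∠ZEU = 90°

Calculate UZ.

From the given relations: XE = 2·VW = 2·13 = 26.
Step 1: By the law of cosines on triangle UXE: UE² = 5² + 26² − 2·5·26·cos(120°) = 831, so UE ≈ 28.83.
Step 2: By the law of cosines on triangle UEZ: UZ² = 28.83² + 12² − 2·28.83·12·cos(90°) = 975, so UZ = 5·√39.

Therefore, the length of UZ = 5·√39.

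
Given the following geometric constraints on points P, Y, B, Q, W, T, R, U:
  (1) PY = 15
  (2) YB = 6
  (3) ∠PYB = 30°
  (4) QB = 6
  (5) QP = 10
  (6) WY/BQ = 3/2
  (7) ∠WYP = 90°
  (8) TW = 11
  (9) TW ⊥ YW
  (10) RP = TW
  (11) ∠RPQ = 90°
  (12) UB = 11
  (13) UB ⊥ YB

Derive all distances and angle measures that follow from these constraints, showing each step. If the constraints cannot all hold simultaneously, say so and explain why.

The constraints are consistent.

From the given relations:
  WY = 3/2·BQ = 3/2·6 = 9
  RP = TW = 11

Step 1: From PY = 15, YB = 6, and ∠PYB = 30°, by the law of cosines:
  PB² = PY² + YB² - 2·PY·YB·cos(30°) = 225 + 36 - 155.9 = 105.1
  PB ≈ 10.25

Step 2: From PY = 15, YW = 9, and ∠PYW = 90°, by the law of cosines:
  PW² = PY² + YW² - 2·PY·YW·cos(90°) = 225 + 81 - 0 = 306
  PW = 3·√34

Step 3: From YW = 9, WT = 11, and ∠YWT = 90°, by the law of cosines:
  YT² = YW² + WT² - 2·YW·WT·cos(90°) = 81 + 121 - 0 = 202
  YT ≈ 14.21

Step 4: From YB = 6, BU = 11, and ∠YBU = 90°, by the law of cosines:
  YU² = YB² + BU² - 2·YB·BU·cos(90°) = 36 + 121 - 0 = 157
  YU = √157

Step 5: From QP = 10, PR = 11, and ∠QPR = 90°, by the law of cosines:
  QR² = QP² + PR² - 2·QP·PR·cos(90°) = 100 + 121 - 0 = 221
  QR ≈ 14.87

Step 6: From PB = 10.25, PQ = 10, BQ = 6, by the inverse law of cosines:
  cos(∠BPQ) = (PB² + PQ² - BQ²) / (2·PB·PQ)
  ∠BPQ = 34.44°

Step 7: From PB = 10.25, PY = 15, BY = 6, by the inverse law of cosines:
  cos(∠BPY) = (PB² + PY² - BY²) / (2·PB·PY)
  ∠BPY = 17.01°

Step 8: From PW = 3·√34, PY = 15, WY = 9, by the inverse law of cosines:
  cos(∠WPY) = (PW² + PY² - WY²) / (2·PW·PY)
  ∠WPY = 30.96°

Step 9: From YB = 6, YU = √157, BU = 11, by the inverse law of cosines:
  cos(∠BYU) = (YB² + YU² - BU²) / (2·YB·YU)
  ∠BYU = 61.39°

Step 10: From YT = 14.21, YW = 9, TW = 11, by the inverse law of cosines:
  cos(∠TYW) = (YT² + YW² - TW²) / (2·YT·YW)
  ∠TYW = 50.71°

Step 11: From BP = 10.25, BQ = 6, PQ = 10, by the inverse law of cosines:
  cos(∠PBQ) = (BP² + BQ² - PQ²) / (2·BP·BQ)
  ∠PBQ = 70.48°

Step 12: From BP = 10.25, BY = 6, PY = 15, by the inverse law of cosines:
  cos(∠PBY) = (BP² + BY² - PY²) / (2·BP·BY)
  ∠PBY = 132.99°

Step 13: From QB = 6, QP = 10, BP = 10.25, by the inverse law of cosines:
  cos(∠BQP) = (QB² + QP² - BP²) / (2·QB·QP)
  ∠BQP = 75.09°

Step 14: From QP = 10, QR = 14.87, PR = 11, by the inverse law of cosines:
  cos(∠PQR) = (QP² + QR² - PR²) / (2·QP·QR)
  ∠PQR = 47.73°

Step 15: From WP = 3·√34, WY = 9, PY = 15, by the inverse law of cosines:
  cos(∠PWY) = (WP² + WY² - PY²) / (2·WP·WY)
  ∠PWY = 59.04°

Step 16: From TW = 11, TY = 14.21, WY = 9, by the inverse law of cosines:
  cos(∠WTY) = (TW² + TY² - WY²) / (2·TW·TY)
  ∠WTY = 39.29°

Step 17: From RP = 11, RQ = 14.87, PQ = 10, by the inverse law of cosines:
  cos(∠PRQ) = (RP² + RQ² - PQ²) / (2·RP·RQ)
  ∠PRQ = 42.27°

Step 18: From UB = 11, UY = √157, BY = 6, by the inverse law of cosines:
  cos(∠BUY) = (UB² + UY² - BY²) / (2·UB·UY)
  ∠BUY = 28.61°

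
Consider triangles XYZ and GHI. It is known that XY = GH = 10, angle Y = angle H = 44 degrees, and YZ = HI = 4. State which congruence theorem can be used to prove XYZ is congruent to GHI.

The given information provides:
XY = GH = 10, angle Y = angle H = 44 degrees, and YZ = HI = 4
This matches the SAS congruence theorem.
Two pairs of corresponding sides and the included angle are equal (Side-Angle-Side).

SAS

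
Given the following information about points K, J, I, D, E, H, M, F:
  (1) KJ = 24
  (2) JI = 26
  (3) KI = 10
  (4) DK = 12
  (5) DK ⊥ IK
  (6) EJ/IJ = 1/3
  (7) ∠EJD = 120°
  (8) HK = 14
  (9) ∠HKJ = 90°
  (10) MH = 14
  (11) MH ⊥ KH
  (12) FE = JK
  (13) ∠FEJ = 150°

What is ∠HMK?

Step 1: By the law of cosines on triangle MHK: MK² = 14² + 14² − 2·14·14·cos(90°) = 392, so MK = 14·√2.
Step 2: By the inverse law of cosines on triangle HMK: cos(∠HMK) = (14² + (14·√2)² − 14²) / (2·14·14·√2) = 392/554.37 = 0.7071, so ∠HMK = 45°.

Therefore, the measure of angle ∠HMK = 45°.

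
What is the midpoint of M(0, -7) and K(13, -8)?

The midpoint is the point halfway along the segment.
Move half the horizontal distance: 0 + (13 - 0)/2 = 0 + 13/2 = 13/2
Move half the vertical distance: -7 + (-8 - -7)/2 = -7 + -1/2 = -15/2
Midpoint = (13/2, -15/2)

(13/2, -15/2)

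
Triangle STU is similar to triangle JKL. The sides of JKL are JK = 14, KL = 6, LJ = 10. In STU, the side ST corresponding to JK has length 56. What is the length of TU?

Since the triangles are similar, the ratio of corresponding sides is constant.
Scale factor k = ST / JK = 56 / 14 = 4
TU = k * KL = 4 * 6 = 24

24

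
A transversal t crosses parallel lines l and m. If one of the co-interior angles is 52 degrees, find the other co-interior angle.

Co-interior angles (same-side interior) formed by parallel lines and a transversal are supplementary (sum to 180 degrees).
The given angle is 52 degrees.
The co-interior angle = 180 - 52 = 128 degrees.

128 degrees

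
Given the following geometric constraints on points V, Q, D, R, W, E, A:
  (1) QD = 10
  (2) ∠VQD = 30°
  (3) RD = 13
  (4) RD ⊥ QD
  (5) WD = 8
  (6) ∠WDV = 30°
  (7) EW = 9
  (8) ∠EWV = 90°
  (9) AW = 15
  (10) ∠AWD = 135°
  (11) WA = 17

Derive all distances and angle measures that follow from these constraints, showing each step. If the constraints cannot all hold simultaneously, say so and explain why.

These constraints are not satisfiable: (9) AW = 15 and (11) WA = 17 assign two different lengths to the same segment. No planar figure meets all of them, so nothing further can be derived.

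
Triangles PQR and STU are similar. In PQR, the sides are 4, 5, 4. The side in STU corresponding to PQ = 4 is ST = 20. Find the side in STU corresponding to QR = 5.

k = 20/4 = 5. TU = 5 * 5 = 25.

25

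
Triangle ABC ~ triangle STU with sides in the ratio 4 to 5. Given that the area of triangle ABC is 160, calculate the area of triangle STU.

For similar figures, the area ratio equals the square of the side ratio.
Side ratio (ABC to STU) = 4:5, so area ratio = 4^2:5^2 = 16:25.
If the area of ABC is 160, then the area of STU = 160 * (25/16) = 250.

250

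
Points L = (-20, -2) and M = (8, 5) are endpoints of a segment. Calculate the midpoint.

M = ((x₁ + x₂)/2, (y₁ + y₂)/2)
= ((-20 + 8)/2, (-2 + 5)/2)
= (-12/2, 3/2) = (-6, 3/2)

(-6, 3/2)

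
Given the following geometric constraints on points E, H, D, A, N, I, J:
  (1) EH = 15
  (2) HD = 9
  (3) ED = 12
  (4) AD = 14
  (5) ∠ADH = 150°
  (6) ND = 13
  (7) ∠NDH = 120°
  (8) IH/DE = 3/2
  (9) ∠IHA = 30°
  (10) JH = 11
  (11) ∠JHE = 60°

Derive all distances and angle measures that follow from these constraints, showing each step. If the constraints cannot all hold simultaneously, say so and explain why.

The constraints are consistent.

From the given relations:
  IH = 3/2·DE = 3/2·12 = 18

Step 1: From EH = 15, HJ = 11, and ∠EHJ = 60°, by the law of cosines:
  EJ² = EH² + HJ² - 2·EH·HJ·cos(60°) = 225 + 121 - 165 = 181
  EJ = √181

Step 2: From HD = 9, DA = 14, and ∠HDA = 150°, by the law of cosines:
  HA² = HD² + DA² - 2·HD·DA·cos(150°) = 81 + 196 + 218.2 = 495.2
  HA ≈ 22.25

Step 3: From HD = 9, DN = 13, and ∠HDN = 120°, by the law of cosines:
  HN² = HD² + DN² - 2·HD·DN·cos(120°) = 81 + 169 + 117 = 367
  HN ≈ 19.16

Step 4: From ED = 12, EH = 15, DH = 9, by the inverse law of cosines:
  cos(∠DEH) = (ED² + EH² - DH²) / (2·ED·EH)
  ∠DEH = 36.87°

Step 5: From HD = 9, HE = 15, DE = 12, by the inverse law of cosines:
  cos(∠DHE) = (HD² + HE² - DE²) / (2·HD·HE)
  ∠DHE = 53.13°

Step 6: From DE = 12, DH = 9, EH = 15, by the inverse law of cosines:
  cos(∠EDH) = (DE² + DH² - EH²) / (2·DE·DH)
  ∠EDH = 90°

Step 7: From AH = 22.25, HI = 18, and ∠AHI = 30°, by the law of cosines:
  AI² = AH² + HI² - 2·AH·HI·cos(30°) = 495.2 + 324 - 693.8 = 125.4
  AI ≈ 11.2

Step 8: From EH = 15, EJ = √181, HJ = 11, by the inverse law of cosines:
  cos(∠HEJ) = (EH² + EJ² - HJ²) / (2·EH·EJ)
  ∠HEJ = 45.08°

Step 9: From HA = 22.25, HD = 9, AD = 14, by the inverse law of cosines:
  cos(∠AHD) = (HA² + HD² - AD²) / (2·HA·HD)
  ∠AHD = 18.33°

Step 10: From HD = 9, HN = 19.16, DN = 13, by the inverse law of cosines:
  cos(∠DHN) = (HD² + HN² - DN²) / (2·HD·HN)
  ∠DHN = 35.99°

Step 11: From AD = 14, AH = 22.25, DH = 9, by the inverse law of cosines:
  cos(∠DAH) = (AD² + AH² - DH²) / (2·AD·AH)
  ∠DAH = 11.67°

Step 12: From ND = 13, NH = 19.16, DH = 9, by the inverse law of cosines:
  cos(∠DNH) = (ND² + NH² - DH²) / (2·ND·NH)
  ∠DNH = 24.01°

Step 13: From JE = √181, JH = 11, EH = 15, by the inverse law of cosines:
  cos(∠EJH) = (JE² + JH² - EH²) / (2·JE·JH)
  ∠EJH = 74.92°

Step 14: From AH = 22.25, AI = 11.2, HI = 18, by the inverse law of cosines:
  cos(∠HAI) = (AH² + AI² - HI²) / (2·AH·AI)
  ∠HAI = 53.48°

Step 15: From IA = 11.2, IH = 18, AH = 22.25, by the inverse law of cosines:
  cos(∠AIH) = (IA² + IH² - AH²) / (2·IA·IH)
  ∠AIH = 96.52°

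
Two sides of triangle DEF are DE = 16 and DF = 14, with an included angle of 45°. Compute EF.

When two sides and the included angle are known, the law of cosines gives the third side.
c^2 = a^2 + b^2 - 2ab cos(C) generalizes the Pythagorean theorem to non-right triangles.
Here: EF^2 = 256 + 196 - 448*(sqrt(2)/2) = 452 - 224*sqrt(2)
EF = 2*sqrt(113 - 56*sqrt(2))

2*sqrt(113 - 56*sqrt(2))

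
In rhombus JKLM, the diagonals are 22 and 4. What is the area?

Area of a rhombus = (d1 * d2) / 2
Area = (22 * 4) / 2
Area = 88 / 2
Area = 44

44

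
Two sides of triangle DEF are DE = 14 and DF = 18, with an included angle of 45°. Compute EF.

When two sides and the included angle are known, the law of cosines gives the third side.
c^2 = a^2 + b^2 - 2ab cos(C) generalizes the Pythagorean theorem to non-right triangles.
Here: EF^2 = 196 + 324 - 504*(sqrt(2)/2) = 520 - 252*sqrt(2)
EF = 2*sqrt(130 - 63*sqrt(2))

2*sqrt(130 - 63*sqrt(2))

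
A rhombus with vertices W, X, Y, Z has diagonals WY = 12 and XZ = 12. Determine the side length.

The diagonals of a rhombus bisect each other at right angles.
Half-diagonals: 12/2 = 6 and 12/2 = 6
side = sqrt(6^2 + 6^2)
side = sqrt(36 + 36)
side = sqrt(72) = 6*sqrt(2)

6*sqrt(2)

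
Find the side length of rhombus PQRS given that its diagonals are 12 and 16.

In a rhombus, the diagonals bisect each other perpendicularly, creating four congruent right triangles.
Each triangle has legs 6 (half of 12) and 8 (half of 16).
The hypotenuse of each right triangle is a side of the rhombus:
side = sqrt(6^2 + 8^2) = sqrt(100) = 10

10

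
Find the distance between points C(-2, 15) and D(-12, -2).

The horizontal distance is |-12 - -2| = 10 and the vertical distance is |-2 - 15| = 17.
By the Pythagorean theorem, d = sqrt(10^2 + 17^2) = sqrt(389).

sqrt(389)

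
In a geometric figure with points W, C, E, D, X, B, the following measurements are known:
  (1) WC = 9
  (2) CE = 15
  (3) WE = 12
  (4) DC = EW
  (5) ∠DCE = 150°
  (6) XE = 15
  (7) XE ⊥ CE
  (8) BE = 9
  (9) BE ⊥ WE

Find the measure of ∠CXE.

Step 1: By the law of cosines on triangle XEC: XC² = 15² + 15² − 2·15·15·cos(90°) = 450, so XC = 15·√2.
Step 2: By the inverse law of cosines on triangle CXE: cos(∠CXE) = ((15·√2)² + 15² − 15²) / (2·15·√2·15) = 450/636.4 = 0.7071, so ∠CXE = 45°.

Therefore, the measure of angle ∠CXE = 45°.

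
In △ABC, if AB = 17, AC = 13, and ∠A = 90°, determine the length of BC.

Since angle A = 90°, this is a right triangle and the law of cosines reduces to the Pythagorean theorem.
BC^2 = 17^2 + 13^2 = 458
BC = sqrt(458)

sqrt(458)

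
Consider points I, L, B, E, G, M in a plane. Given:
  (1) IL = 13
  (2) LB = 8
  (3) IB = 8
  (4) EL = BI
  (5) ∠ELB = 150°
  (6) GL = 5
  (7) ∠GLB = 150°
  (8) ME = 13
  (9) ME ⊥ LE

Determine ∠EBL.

From the given relations: EL = BI = 8.
Step 1: By the law of cosines on triangle BLE: BE² = 8² + 8² − 2·8·8·cos(150°) = 238.85, so BE ≈ 15.45.
Step 2: By the inverse law of cosines on triangle EBL: cos(∠EBL) = (15.45² + 8² − 8²) / (2·15.45·8) = 238.85/247.28 = 0.9659, so ∠EBL = 15°.

Therefore, the measure of angle ∠EBL = 15°.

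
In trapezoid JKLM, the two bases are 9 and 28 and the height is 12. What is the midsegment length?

midsegment = (9 + 28) / 2 = 37 / 2 = 37/2

37/2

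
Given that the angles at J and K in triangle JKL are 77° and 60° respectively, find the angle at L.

The interior angles sum to 180°: angle L = 180 - 77 - 60 = 43°.
The triangle is acute (angles 77°, 60°, 43°).

43 degrees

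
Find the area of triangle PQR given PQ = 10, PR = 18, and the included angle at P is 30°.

Area = (1/2) * PQ * PR * sin(P)
Area = (1/2) * 10 * 18 * sin(30°)
Area = (1/2) * 10 * 18 * 1/2
Area = 45

45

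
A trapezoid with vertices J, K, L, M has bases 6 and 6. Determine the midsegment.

midsegment = (6 + 6) / 2 = 12 / 2 = 6

6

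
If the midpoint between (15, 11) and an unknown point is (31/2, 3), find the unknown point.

Using the midpoint formula: M = ((x1 + x2)/2, (y1 + y2)/2)
We know M = (31/2, 3) and A = (15, 11)
For x: 31/2 = (15 + x2)/2, so x2 = 2*31/2 - 15 = 16
For y: 3 = (11 + y2)/2, so y2 = 2*3 - 11 = -5
B = (16, -5)

(16, -5)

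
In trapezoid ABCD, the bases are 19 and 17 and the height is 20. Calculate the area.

Area of a trapezoid = (base1 + base2) * height / 2
Area = (19 + 17) * 20 / 2
Area = 36 * 20 / 2
Area = 720 / 2
Area = 360

360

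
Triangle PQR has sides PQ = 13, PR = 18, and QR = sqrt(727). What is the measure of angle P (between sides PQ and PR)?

By the inverse law of cosines: cos(P) = (PQ² + PR² - QR²) / (2 × PQ × PR)
cos(P) = (13² + 18² - (sqrt(727))²) / (2 × 13 × 18)
cos(P) = (169 + 324 - (727)) / 468
cos(P) = -1/2
P = arccos(-1/2) = 120°

120°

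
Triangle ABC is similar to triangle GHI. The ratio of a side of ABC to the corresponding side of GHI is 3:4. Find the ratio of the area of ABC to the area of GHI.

Area scales with the square of linear dimensions. If every length is multiplied by 3/4, then the area is multiplied by (3/4)^2 = 9/16.
The area ratio is 9:16.

9:16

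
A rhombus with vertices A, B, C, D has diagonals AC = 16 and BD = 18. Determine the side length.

The diagonals of a rhombus bisect each other at right angles.
Half-diagonals: 16/2 = 8 and 18/2 = 9
side = sqrt(8^2 + 9^2)
side = sqrt(64 + 81)
side = sqrt(145)

sqrt(145)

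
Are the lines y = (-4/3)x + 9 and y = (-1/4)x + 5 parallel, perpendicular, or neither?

Slope of line 1: m1 = -4/3
Slope of line 2: m2 = -1/4
For parallel lines we need equal slopes: -4/3 != -1/4.
For perpendicular lines we need m1*m2 = -1: (-4/3)(-1/4) = 1/3 != -1.
Since neither condition holds, the lines are neither parallel nor perpendicular.

Neither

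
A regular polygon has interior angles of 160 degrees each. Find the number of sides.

Exterior angle = 180 - 160 = 20. n = 360 / 20 = 18.

18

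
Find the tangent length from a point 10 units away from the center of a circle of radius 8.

The tangent, radius, and line from the external point to the center form a right triangle.
The right angle is where the tangent meets the radius.
By the Pythagorean theorem: tangent² + 8² = 10²
tangent² = 100 - 64 = 36
tangent = 6

6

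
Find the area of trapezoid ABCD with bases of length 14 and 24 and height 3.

A trapezoid's area equals the midsegment times the height.
The midsegment is (14 + 24) / 2 = 19.
Area = 19 * 3 = 57.

57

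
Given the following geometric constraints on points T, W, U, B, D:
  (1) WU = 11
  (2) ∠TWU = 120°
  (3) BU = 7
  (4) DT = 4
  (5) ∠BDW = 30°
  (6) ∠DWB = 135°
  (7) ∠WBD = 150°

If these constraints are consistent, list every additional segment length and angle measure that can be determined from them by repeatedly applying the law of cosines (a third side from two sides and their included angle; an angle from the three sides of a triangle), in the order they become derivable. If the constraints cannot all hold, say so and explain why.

These constraints are not satisfiable: (5), (6) and (7) are the three interior angles of triangle BDW, which must sum to 180°, but 30° + 135° + 150° = 315°. No planar figure meets all of them, so nothing further can be derived.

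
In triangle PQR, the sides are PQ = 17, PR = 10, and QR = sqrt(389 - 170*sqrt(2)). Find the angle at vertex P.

By the inverse law of cosines: cos(P) = (PQ² + PR² - QR²) / (2 × PQ × PR)
cos(P) = (17² + 10² - (sqrt(389 - 170*sqrt(2)))²) / (2 × 17 × 10)
cos(P) = (289 + 100 - (389 - 170*sqrt(2))) / 340
cos(P) = sqrt(2)/2
P = arccos(sqrt(2)/2) = 45°

45°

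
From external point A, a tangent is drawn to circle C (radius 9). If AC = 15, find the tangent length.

Let T be the point of tangency. Then CT ⊥ AT (radius ⊥ tangent).
In right triangle CTA: CA² = CT² + AT²
15² = 9² + AT²
AT² = 144, AT = 12

12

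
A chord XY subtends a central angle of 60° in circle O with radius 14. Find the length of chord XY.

Drop a perpendicular from the center to the chord, bisecting both the chord and the central angle.
Each half-chord = r sin(θ/2) = 14 sin(30°).
The full chord = 2 × 14 × sin(30°) = 14.

14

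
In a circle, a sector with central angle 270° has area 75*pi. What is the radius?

Sector area A = πr² × θ/360, so r² = 360A / (πθ).
r² = 360 × 75*pi / (π × 270)
r² = 100
r = 10

10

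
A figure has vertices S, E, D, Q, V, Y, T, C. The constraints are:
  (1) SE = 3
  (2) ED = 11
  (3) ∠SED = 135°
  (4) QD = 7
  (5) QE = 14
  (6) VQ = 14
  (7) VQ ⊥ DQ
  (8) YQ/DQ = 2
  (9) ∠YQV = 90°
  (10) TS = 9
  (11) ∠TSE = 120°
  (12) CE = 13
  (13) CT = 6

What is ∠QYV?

From the given relations: YQ = 2·DQ = 2·7 = 14.
Step 1: By the law of cosines on triangle YQV: YV² = 14² + 14² − 2·14·14·cos(90°) = 392, so YV = 14·√2.
Step 2: By the inverse law of cosines on triangle QYV: cos(∠QYV) = (14² + (14·√2)² − 14²) / (2·14·14·√2) = 392/554.37 = 0.7071, so ∠QYV = 45°.

Therefore, the measure of angle ∠QYV = 45°.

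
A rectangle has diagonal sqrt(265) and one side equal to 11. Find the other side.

b = sqrt(d^2 - a^2) = sqrt(265 - 121) = sqrt(144) = 12

12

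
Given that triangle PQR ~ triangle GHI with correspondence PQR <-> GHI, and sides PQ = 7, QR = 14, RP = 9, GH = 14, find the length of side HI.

k = 14/7 = 2. HI = 2 * 14 = 28.

28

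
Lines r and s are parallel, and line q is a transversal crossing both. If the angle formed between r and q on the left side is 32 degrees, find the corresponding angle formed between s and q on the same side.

Corresponding angles formed by parallel lines and a transversal are equal.
The given angle is 32 degrees.
The corresponding angle = 32 degrees.

32 degrees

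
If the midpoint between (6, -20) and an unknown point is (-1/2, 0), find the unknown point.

Using the midpoint formula: M = ((x1 + x2)/2, (y1 + y2)/2)
We know M = (-1/2, 0) and C = (6, -20)
For x: -1/2 = (6 + x2)/2, so x2 = 2*-1/2 - 6 = -7
For y: 0 = (-20 + y2)/2, so y2 = 2*0 - -20 = 20
D = (-7, 20)

(-7, 20)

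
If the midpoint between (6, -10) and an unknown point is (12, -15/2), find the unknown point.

Using the midpoint formula: M = ((x1 + x2)/2, (y1 + y2)/2)
We know M = (12, -15/2) and R = (6, -10)
For x: 12 = (6 + x2)/2, so x2 = 2*12 - 6 = 18
For y: -15/2 = (-10 + y2)/2, so y2 = 2*-15/2 - -10 = -5
P = (18, -5)

(18, -5)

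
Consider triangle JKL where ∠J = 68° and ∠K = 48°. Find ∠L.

The interior angles sum to 180°: angle L = 180 - 68 - 48 = 64°.
The triangle is acute (angles 68°, 48°, 64°).

64 degrees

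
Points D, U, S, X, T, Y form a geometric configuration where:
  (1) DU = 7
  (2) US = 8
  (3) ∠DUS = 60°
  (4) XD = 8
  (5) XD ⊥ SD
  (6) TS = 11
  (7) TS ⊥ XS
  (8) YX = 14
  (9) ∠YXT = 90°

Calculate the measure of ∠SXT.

Step 1: By the law of cosines on triangle SUD: SD² = 8² + 7² − 2·8·7·cos(60°) = 57, so SD = √57.
Step 2: By the law of cosines on triangle XDS: XS² = 8² + √57² − 2·8·√57·cos(90°) = 121, so XS = 11.
Step 3: By the law of cosines on triangle XST: XT² = 11² + 11² − 2·11·11·cos(90°) = 242, so XT = 11·√2.
Step 4: By the inverse law of cosines on triangle SXT: cos(∠SXT) = (11² + (11·√2)² − 11²) / (2·11·11·√2) = 242/342.24 = 0.7071, so ∠SXT = 45°.

Therefore, the measure of angle ∠SXT = 45°.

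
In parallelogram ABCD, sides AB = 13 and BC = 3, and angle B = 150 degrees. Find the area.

Area = 13 * 3 * sin(150°) = 39 * 1/2 = 39/2

39/2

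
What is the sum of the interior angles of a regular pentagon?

The sum of interior angles of an n-sided polygon is (n - 2) * 180.
For n = 5: (5 - 2) * 180 = 3 * 180 = 540 degrees.

540 degrees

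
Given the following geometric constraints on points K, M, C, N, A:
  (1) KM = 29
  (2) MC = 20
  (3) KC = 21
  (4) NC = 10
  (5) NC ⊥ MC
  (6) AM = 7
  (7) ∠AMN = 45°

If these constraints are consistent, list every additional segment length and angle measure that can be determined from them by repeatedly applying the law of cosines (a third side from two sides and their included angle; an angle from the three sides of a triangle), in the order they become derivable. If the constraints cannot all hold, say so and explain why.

The constraints are consistent. Derivable facts, in order:
After 1 step:
- MN = 10·√5
- ∠CKM = 43.6°
- ∠CMK = 46.4°
- ∠KCM = 90°
After 2 steps:
- NA ≈ 18.1
- ∠CMN = 26.57°
- ∠CNM = 63.43°
After 3 steps:
- ∠ANM = 15.87°
- ∠MAN = 119.13°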